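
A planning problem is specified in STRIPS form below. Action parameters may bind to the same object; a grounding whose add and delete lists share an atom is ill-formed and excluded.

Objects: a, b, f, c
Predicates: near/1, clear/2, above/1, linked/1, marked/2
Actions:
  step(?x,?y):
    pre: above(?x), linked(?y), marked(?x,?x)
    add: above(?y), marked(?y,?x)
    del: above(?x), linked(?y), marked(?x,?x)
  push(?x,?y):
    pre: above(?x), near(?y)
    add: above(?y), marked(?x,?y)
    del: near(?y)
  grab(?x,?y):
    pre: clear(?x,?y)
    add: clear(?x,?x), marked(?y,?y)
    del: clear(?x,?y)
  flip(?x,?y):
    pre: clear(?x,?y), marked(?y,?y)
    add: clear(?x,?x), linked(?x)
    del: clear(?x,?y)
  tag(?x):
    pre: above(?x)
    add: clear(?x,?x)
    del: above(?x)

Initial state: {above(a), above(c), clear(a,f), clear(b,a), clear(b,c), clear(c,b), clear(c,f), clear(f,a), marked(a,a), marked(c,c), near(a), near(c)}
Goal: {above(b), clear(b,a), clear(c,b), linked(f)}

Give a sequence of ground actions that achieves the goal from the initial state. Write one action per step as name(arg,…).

1. flip(b,c)  →  {above(a), above(c), clear(a,f), clear(b,a), clear(b,b), clear(c,b), clear(c,f), clear(f,a), linked(b), marked(a,a), marked(c,c), near(a), near(c)}
2. step(c,b)  →  {above(a), above(b), clear(a,f), clear(b,a), clear(b,b), clear(c,b), clear(c,f), clear(f,a), marked(a,a), marked(b,c), near(a), near(c)}
3. flip(f,a)  →  {above(a), above(b), clear(a,f), clear(b,a), clear(b,b), clear(c,b), clear(c,f), clear(f,f), linked(f), marked(a,a), marked(b,c), near(a), near(c)}

flip(b,c); step(c,b); flip(f,a)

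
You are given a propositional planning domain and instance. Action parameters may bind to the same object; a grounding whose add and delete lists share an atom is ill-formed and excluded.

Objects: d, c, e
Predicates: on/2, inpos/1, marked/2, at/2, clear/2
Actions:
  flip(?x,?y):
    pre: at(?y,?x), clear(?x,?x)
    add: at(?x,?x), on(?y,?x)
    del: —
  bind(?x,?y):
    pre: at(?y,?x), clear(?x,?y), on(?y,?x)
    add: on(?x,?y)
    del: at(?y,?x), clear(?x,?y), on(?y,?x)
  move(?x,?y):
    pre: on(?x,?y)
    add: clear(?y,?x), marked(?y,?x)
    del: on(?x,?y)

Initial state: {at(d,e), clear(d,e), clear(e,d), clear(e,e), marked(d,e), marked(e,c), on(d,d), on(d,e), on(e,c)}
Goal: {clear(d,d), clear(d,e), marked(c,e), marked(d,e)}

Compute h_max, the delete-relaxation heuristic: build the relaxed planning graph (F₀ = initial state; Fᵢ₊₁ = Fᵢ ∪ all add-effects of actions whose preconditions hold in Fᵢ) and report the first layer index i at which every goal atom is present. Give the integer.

F0 = init (9 atoms)
F1 = F0 ∪ {at(e,e), clear(c,e), clear(d,d), marked(c,e), marked(d,d), marked(e,d), on(e,d)}  (16 atoms)
goal ⊆ F1  ⇒  h_max = 1

1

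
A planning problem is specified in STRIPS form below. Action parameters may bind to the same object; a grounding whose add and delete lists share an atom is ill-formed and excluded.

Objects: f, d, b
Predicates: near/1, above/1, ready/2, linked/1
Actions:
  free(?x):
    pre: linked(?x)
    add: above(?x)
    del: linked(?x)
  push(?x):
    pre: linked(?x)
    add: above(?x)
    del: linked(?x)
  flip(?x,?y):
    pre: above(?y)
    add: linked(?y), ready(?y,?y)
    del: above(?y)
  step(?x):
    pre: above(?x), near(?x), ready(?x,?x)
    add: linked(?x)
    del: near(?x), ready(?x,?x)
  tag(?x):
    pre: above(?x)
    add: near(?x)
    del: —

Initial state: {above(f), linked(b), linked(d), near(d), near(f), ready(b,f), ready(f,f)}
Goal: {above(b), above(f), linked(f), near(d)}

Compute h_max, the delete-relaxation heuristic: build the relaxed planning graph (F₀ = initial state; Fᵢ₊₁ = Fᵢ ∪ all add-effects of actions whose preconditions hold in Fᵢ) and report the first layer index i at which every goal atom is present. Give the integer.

F0 = init (7 atoms)
F1 = F0 ∪ {above(b), above(d), linked(f)}  (10 atoms)
goal ⊆ F1  ⇒  h_max = 1

1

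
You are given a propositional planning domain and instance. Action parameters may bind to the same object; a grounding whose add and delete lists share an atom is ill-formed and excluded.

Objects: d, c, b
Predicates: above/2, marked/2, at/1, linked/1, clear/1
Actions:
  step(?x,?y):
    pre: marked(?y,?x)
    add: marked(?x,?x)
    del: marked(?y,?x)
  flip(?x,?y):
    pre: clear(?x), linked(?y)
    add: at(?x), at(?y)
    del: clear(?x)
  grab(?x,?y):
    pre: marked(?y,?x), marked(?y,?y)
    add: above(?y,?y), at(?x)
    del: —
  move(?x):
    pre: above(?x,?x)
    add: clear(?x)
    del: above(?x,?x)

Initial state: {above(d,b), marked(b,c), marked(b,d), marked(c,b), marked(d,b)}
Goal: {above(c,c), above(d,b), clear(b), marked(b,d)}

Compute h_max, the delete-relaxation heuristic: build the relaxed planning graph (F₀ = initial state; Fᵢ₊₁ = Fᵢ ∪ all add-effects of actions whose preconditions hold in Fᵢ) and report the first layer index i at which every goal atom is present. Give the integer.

3

F0 = init (5 atoms)
F1 = F0 ∪ {marked(b,b), marked(c,c), marked(d,d)}  (8 atoms)
F2 = F1 ∪ {above(b,b), above(c,c), above(d,d), at(b), at(c), at(d)}  (14 atoms)
F3 = F2 ∪ {clear(b), clear(c), clear(d)}  (17 atoms)
goal ⊆ F3  ⇒  h_max = 3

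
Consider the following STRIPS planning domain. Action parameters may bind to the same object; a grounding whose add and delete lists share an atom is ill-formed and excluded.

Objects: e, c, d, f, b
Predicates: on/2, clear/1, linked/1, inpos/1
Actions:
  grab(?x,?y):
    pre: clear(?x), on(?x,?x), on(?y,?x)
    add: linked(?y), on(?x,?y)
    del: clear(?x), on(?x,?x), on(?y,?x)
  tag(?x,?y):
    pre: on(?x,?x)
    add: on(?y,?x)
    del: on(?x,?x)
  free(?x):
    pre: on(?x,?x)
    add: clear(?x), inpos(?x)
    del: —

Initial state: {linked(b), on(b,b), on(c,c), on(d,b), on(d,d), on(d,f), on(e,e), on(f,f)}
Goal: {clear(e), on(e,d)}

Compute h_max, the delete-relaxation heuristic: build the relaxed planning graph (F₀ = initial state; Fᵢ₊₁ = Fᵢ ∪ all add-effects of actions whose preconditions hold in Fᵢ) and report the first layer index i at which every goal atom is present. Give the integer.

1

F0 = init (8 atoms)
F1 = F0 ∪ {clear(b), clear(c), clear(d), clear(e), clear(f), inpos(b), inpos(c), inpos(d), inpos(e), inpos(f), on(b,c), on(b,d), on(b,e), on(b,f), on(c,b), on(c,d), on(c,e), on(c,f), on(d,c), on(d,e), on(e,b), on(e,c), on(e,d), on(e,f), on(f,b), on(f,c), on(f,d), on(f,e)}  (36 atoms)
goal ⊆ F1  ⇒  h_max = 1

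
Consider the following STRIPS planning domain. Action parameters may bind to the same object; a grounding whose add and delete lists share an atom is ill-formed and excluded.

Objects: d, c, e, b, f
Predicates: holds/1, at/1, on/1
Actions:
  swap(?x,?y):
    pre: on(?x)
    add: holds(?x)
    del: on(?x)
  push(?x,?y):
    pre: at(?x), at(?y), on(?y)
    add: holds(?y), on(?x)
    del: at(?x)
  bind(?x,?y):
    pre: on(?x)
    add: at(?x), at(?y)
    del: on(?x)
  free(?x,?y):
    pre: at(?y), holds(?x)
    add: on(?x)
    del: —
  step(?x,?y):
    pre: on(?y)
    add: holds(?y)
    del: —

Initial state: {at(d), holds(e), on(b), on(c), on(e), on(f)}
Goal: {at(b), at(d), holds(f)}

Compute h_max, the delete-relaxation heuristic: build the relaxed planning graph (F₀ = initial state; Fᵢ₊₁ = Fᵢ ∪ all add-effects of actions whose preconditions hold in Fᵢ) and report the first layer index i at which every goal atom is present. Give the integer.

1

F0 = init (6 atoms)
F1 = F0 ∪ {at(b), at(c), at(e), at(f), holds(b), holds(c), holds(f)}  (13 atoms)
goal ⊆ F1  ⇒  h_max = 1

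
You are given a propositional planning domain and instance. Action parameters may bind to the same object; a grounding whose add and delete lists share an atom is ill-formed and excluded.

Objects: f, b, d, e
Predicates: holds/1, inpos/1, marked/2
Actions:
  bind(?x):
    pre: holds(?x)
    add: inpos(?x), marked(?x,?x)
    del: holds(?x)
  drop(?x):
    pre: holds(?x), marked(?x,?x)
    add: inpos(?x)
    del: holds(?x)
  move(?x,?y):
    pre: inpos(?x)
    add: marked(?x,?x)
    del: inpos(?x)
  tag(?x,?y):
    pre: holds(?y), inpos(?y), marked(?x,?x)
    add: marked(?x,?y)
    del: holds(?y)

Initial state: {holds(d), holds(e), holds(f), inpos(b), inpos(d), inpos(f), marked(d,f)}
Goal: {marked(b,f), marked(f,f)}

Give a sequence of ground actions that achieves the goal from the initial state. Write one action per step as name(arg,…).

1. move(b,f)  →  {holds(d), holds(e), holds(f), inpos(d), inpos(f), marked(b,b), marked(d,f)}
2. tag(b,f)  →  {holds(d), holds(e), inpos(d), inpos(f), marked(b,b), marked(b,f), marked(d,f)}
3. move(f,f)  →  {holds(d), holds(e), inpos(d), marked(b,b), marked(b,f), marked(d,f), marked(f,f)}

move(b,f); tag(b,f); move(f,f)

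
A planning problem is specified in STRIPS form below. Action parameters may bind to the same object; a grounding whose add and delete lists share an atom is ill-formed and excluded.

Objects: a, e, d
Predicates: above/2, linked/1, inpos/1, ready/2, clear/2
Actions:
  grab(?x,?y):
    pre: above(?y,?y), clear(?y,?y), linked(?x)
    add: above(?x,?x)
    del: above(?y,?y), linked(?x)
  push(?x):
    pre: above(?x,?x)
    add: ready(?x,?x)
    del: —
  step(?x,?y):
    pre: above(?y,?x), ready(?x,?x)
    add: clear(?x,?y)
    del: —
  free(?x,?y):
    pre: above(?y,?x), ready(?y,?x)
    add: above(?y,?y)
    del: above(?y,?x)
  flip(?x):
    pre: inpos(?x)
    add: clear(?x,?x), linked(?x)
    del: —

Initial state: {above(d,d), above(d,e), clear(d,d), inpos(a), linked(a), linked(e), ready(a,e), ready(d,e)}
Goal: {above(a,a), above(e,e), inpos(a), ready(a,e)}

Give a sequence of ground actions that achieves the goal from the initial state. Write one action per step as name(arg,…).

grab(a,d); free(e,d); grab(e,d)

1. grab(a,d)  →  {above(a,a), above(d,e), clear(d,d), inpos(a), linked(e), ready(a,e), ready(d,e)}
2. free(e,d)  →  {above(a,a), above(d,d), clear(d,d), inpos(a), linked(e), ready(a,e), ready(d,e)}
3. grab(e,d)  →  {above(a,a), above(e,e), clear(d,d), inpos(a), ready(a,e), ready(d,e)}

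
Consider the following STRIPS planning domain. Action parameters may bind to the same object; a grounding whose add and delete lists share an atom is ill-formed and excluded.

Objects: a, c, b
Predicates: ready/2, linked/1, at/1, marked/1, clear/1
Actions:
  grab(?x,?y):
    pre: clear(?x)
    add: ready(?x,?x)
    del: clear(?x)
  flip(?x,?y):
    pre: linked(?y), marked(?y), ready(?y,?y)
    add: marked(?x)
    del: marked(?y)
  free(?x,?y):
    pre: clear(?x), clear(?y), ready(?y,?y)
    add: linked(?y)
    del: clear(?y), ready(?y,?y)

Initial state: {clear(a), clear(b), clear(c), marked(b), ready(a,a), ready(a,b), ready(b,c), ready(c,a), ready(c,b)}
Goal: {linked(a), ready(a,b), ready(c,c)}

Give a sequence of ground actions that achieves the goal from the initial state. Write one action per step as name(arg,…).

grab(c,a); free(a,a)

1. grab(c,a)  →  {clear(a), clear(b), marked(b), ready(a,a), ready(a,b), ready(b,c), ready(c,a), ready(c,b), ready(c,c)}
2. free(a,a)  →  {clear(b), linked(a), marked(b), ready(a,b), ready(b,c), ready(c,a), ready(c,b), ready(c,c)}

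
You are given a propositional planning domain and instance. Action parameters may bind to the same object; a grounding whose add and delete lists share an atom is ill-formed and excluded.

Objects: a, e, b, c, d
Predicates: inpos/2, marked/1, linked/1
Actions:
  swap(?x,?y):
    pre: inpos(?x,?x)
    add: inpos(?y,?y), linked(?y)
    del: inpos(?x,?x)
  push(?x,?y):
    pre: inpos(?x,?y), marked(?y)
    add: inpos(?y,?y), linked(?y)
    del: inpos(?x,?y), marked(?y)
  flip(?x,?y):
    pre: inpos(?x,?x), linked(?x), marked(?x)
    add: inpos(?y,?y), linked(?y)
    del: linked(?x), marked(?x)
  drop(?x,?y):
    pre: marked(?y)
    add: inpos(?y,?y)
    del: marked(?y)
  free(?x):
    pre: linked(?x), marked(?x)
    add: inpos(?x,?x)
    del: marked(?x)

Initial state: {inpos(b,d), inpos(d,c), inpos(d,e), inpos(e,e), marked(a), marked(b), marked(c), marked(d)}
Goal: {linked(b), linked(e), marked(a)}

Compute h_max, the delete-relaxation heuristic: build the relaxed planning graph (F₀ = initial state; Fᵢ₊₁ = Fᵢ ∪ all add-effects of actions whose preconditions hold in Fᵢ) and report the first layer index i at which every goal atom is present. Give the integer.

F0 = init (8 atoms)
F1 = F0 ∪ {inpos(a,a), inpos(b,b), inpos(c,c), inpos(d,d), linked(a), linked(b), linked(c), linked(d)}  (16 atoms)
F2 = F1 ∪ {linked(e)}  (17 atoms)
goal ⊆ F2  ⇒  h_max = 2

2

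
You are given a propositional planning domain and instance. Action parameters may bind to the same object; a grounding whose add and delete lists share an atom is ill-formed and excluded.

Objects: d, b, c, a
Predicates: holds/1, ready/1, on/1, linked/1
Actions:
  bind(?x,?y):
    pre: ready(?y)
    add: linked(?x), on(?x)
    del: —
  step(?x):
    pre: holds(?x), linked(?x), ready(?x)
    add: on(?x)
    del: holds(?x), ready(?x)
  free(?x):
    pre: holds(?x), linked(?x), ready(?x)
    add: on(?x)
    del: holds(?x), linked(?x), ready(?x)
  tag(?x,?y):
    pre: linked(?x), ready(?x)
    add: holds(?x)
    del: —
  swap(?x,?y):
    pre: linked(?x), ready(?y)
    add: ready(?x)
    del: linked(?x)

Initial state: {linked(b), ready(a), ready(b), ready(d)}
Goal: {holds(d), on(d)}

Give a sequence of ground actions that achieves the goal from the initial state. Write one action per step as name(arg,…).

bind(d,d); tag(d,d)

1. bind(d,d)  →  {linked(b), linked(d), on(d), ready(a), ready(b), ready(d)}
2. tag(d,d)  →  {holds(d), linked(b), linked(d), on(d), ready(a), ready(b), ready(d)}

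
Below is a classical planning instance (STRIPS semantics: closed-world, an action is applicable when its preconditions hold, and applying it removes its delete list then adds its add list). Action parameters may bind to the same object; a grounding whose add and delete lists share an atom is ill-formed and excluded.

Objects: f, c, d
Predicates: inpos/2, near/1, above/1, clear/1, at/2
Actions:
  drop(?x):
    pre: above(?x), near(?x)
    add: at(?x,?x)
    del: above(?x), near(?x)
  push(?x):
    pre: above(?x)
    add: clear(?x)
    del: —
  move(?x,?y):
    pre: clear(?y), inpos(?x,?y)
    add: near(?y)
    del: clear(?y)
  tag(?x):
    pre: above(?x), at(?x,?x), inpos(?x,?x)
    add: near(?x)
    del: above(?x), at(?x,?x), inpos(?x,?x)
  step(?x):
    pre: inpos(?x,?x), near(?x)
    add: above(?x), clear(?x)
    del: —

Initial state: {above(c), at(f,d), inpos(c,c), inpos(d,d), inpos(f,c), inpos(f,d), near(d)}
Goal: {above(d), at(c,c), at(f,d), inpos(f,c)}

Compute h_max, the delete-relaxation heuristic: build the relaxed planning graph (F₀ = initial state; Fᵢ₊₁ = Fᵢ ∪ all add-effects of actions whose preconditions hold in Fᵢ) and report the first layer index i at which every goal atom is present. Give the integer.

3

F0 = init (7 atoms)
F1 = F0 ∪ {above(d), clear(c), clear(d)}  (10 atoms)
F2 = F1 ∪ {at(d,d), near(c)}  (12 atoms)
F3 = F2 ∪ {at(c,c)}  (13 atoms)
goal ⊆ F3  ⇒  h_max = 3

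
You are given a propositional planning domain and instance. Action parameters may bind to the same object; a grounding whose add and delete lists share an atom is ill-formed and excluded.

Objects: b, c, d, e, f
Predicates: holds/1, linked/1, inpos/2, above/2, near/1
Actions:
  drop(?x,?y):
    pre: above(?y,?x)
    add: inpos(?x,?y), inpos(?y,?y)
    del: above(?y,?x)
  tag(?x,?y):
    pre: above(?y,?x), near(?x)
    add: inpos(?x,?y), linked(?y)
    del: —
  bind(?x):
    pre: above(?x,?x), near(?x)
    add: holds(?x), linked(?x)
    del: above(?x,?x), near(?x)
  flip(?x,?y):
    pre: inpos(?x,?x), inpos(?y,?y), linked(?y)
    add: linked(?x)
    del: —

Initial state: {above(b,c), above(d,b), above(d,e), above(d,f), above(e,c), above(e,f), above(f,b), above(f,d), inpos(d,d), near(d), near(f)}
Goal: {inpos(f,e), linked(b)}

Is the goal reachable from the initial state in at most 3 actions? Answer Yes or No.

No

1. drop(c,b)  →  {above(d,b), above(d,e), above(d,f), above(e,c), above(e,f), above(f,b), above(f,d), inpos(b,b), inpos(c,b), inpos(d,d), near(d), near(f)}
2. drop(c,e)  →  {above(d,b), above(d,e), above(d,f), above(e,f), above(f,b), above(f,d), inpos(b,b), inpos(c,b), inpos(c,e), inpos(d,d), inpos(e,e), near(d), near(f)}
3. tag(f,e)  →  {above(d,b), above(d,e), above(d,f), above(e,f), above(f,b), above(f,d), inpos(b,b), inpos(c,b), inpos(c,e), inpos(d,d), inpos(e,e), inpos(f,e), linked(e), near(d), near(f)}
4. flip(b,e)  →  {above(d,b), above(d,e), above(d,f), above(e,f), above(f,b), above(f,d), inpos(b,b), inpos(c,b), inpos(c,e), inpos(d,d), inpos(e,e), inpos(f,e), linked(b), linked(e), near(d), near(f)}
optimal plan length = 4; 4 > 3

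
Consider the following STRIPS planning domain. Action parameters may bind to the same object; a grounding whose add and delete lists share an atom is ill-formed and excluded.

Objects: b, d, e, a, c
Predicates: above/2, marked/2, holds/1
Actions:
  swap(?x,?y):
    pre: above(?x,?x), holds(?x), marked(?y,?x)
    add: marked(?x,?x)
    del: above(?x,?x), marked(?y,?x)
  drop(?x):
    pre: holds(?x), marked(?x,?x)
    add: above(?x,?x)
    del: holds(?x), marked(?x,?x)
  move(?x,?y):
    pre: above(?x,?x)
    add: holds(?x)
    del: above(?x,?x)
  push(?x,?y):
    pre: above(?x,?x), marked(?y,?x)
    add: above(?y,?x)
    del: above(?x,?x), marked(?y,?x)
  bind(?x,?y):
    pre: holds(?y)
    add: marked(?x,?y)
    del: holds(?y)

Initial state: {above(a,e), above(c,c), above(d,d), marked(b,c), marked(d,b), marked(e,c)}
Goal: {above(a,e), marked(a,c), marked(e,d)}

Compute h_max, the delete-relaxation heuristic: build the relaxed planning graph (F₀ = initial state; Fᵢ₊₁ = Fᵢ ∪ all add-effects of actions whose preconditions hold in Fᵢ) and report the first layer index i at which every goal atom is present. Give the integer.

F0 = init (6 atoms)
F1 = F0 ∪ {above(b,c), above(e,c), holds(c), holds(d)}  (10 atoms)
F2 = F1 ∪ {marked(a,c), marked(a,d), marked(b,d), marked(c,c), marked(c,d), marked(d,c), marked(d,d), marked(e,d)}  (18 atoms)
goal ⊆ F2  ⇒  h_max = 2

2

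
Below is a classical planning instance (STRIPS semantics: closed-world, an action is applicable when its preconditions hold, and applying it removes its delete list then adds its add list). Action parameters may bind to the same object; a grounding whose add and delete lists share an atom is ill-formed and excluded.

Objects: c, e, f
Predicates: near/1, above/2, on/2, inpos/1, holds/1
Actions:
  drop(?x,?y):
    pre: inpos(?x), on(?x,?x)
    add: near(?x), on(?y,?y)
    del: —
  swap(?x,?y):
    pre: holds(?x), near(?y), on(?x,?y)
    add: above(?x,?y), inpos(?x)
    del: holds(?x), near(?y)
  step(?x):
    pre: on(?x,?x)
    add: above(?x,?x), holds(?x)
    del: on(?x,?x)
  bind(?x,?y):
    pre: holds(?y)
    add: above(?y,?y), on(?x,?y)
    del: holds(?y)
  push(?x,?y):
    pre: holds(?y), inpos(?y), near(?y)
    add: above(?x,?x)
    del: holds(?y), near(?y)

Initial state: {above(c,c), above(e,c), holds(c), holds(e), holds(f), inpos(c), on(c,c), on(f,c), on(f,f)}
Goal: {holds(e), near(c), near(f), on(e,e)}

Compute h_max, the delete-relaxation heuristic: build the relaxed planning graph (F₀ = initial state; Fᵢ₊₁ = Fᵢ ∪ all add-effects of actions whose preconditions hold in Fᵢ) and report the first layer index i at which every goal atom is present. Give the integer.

3

F0 = init (9 atoms)
F1 = F0 ∪ {above(e,e), above(f,f), near(c), on(c,e), on(c,f), on(e,c), on(e,e), on(e,f), on(f,e)}  (18 atoms)
F2 = F1 ∪ {above(f,c), inpos(e), inpos(f)}  (21 atoms)
F3 = F2 ∪ {near(e), near(f)}  (23 atoms)
goal ⊆ F3  ⇒  h_max = 3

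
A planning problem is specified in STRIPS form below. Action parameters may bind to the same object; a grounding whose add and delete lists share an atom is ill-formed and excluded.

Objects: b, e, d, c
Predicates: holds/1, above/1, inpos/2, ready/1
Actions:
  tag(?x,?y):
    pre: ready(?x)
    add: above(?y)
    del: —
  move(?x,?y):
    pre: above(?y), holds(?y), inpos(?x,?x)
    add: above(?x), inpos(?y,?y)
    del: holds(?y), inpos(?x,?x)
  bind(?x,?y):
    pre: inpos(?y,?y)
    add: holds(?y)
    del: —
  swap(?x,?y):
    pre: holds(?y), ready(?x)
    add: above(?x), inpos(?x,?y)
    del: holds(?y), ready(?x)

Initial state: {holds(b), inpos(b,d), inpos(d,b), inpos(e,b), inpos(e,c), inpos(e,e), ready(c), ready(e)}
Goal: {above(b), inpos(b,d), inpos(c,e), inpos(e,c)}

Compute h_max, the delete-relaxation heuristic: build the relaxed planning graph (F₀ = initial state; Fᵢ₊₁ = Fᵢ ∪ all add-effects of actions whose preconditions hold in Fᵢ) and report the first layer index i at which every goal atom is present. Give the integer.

2

F0 = init (8 atoms)
F1 = F0 ∪ {above(b), above(c), above(d), above(e), holds(e), inpos(c,b)}  (14 atoms)
F2 = F1 ∪ {inpos(b,b), inpos(c,e)}  (16 atoms)
goal ⊆ F2  ⇒  h_max = 2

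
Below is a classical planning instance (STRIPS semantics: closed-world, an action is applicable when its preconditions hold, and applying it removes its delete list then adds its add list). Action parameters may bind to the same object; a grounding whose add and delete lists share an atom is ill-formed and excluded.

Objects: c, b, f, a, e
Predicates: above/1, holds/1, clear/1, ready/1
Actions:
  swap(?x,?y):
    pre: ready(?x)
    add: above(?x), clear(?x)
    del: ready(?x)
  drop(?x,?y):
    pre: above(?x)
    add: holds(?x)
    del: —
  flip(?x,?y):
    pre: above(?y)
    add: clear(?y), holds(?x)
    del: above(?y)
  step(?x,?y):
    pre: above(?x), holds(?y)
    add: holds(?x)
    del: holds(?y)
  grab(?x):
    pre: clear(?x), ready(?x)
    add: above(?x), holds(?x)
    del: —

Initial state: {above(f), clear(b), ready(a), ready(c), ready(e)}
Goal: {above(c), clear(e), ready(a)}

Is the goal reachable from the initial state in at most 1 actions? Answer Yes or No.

1. swap(c,c)  →  {above(c), above(f), clear(b), clear(c), ready(a), ready(e)}
2. swap(e,c)  →  {above(c), above(e), above(f), clear(b), clear(c), clear(e), ready(a)}
optimal plan length = 2; 2 > 1

No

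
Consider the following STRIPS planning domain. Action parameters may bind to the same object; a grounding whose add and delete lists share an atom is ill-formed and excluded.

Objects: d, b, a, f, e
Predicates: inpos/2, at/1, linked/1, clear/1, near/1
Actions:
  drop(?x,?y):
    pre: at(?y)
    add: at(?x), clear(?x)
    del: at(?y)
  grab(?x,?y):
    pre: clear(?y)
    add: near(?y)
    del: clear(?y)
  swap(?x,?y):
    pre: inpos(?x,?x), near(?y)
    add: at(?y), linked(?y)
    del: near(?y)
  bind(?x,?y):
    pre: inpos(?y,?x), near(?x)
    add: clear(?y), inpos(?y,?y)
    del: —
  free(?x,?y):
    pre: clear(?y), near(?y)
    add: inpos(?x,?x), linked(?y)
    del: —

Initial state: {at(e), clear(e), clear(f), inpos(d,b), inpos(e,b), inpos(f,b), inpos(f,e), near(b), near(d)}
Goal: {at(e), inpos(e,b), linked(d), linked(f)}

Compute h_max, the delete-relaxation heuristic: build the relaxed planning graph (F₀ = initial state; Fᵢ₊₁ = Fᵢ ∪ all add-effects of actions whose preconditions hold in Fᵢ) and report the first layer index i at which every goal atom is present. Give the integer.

2

F0 = init (9 atoms)
F1 = F0 ∪ {at(a), at(b), at(d), at(f), clear(a), clear(b), clear(d), inpos(d,d), inpos(e,e), inpos(f,f), near(e), near(f)}  (21 atoms)
F2 = F1 ∪ {inpos(a,a), inpos(b,b), linked(b), linked(d), linked(e), linked(f), near(a)}  (28 atoms)
goal ⊆ F2  ⇒  h_max = 2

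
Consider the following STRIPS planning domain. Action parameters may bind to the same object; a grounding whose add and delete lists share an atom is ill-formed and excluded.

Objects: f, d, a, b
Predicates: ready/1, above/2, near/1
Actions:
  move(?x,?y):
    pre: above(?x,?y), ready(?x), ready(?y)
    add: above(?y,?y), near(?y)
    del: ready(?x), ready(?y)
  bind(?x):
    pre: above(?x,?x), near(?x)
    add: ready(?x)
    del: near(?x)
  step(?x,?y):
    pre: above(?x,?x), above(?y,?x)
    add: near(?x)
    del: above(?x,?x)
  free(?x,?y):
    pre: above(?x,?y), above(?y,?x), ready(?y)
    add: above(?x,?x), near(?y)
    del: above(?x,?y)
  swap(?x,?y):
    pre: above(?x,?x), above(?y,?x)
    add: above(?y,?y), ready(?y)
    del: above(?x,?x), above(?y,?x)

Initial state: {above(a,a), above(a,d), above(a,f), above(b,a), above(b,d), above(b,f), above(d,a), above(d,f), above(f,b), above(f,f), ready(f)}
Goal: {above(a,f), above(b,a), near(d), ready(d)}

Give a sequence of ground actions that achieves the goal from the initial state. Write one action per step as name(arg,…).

swap(f,d); step(d,d)

1. swap(f,d)  →  {above(a,a), above(a,d), above(a,f), above(b,a), above(b,d), above(b,f), above(d,a), above(d,d), above(f,b), ready(d), ready(f)}
2. step(d,d)  →  {above(a,a), above(a,d), above(a,f), above(b,a), above(b,d), above(b,f), above(d,a), above(f,b), near(d), ready(d), ready(f)}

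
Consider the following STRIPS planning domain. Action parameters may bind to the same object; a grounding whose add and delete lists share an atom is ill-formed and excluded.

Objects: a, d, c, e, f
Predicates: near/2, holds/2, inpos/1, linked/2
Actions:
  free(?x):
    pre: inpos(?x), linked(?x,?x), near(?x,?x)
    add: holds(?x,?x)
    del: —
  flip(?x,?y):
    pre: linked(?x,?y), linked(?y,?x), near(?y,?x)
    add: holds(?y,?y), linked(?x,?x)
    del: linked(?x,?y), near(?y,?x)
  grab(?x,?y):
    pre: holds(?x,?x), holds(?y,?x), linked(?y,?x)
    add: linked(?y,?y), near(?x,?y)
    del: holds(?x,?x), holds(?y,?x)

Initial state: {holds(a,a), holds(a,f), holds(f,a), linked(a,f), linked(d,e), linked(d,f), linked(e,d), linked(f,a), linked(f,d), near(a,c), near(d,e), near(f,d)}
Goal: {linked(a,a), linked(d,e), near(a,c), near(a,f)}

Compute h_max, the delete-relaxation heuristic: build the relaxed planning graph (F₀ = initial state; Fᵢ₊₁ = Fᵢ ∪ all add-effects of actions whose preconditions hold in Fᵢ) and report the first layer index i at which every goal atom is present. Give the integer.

F0 = init (12 atoms)
F1 = F0 ∪ {holds(d,d), holds(f,f), linked(d,d), linked(e,e), linked(f,f), near(a,f)}  (18 atoms)
F2 = F1 ∪ {linked(a,a), near(d,d), near(f,a), near(f,f)}  (22 atoms)
goal ⊆ F2  ⇒  h_max = 2

2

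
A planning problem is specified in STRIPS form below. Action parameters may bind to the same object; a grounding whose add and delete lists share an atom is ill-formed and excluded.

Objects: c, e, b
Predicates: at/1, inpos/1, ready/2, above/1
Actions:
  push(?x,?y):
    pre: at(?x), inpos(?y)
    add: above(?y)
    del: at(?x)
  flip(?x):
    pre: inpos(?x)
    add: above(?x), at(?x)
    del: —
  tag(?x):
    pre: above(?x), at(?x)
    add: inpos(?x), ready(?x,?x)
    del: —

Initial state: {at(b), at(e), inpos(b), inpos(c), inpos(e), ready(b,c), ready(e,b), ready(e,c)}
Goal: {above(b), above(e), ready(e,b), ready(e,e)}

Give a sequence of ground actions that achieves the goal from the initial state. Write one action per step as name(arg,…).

push(e,b); flip(e); tag(e)

1. push(e,b)  →  {above(b), at(b), inpos(b), inpos(c), inpos(e), ready(b,c), ready(e,b), ready(e,c)}
2. flip(e)  →  {above(b), above(e), at(b), at(e), inpos(b), inpos(c), inpos(e), ready(b,c), ready(e,b), ready(e,c)}
3. tag(e)  →  {above(b), above(e), at(b), at(e), inpos(b), inpos(c), inpos(e), ready(b,c), ready(e,b), ready(e,c), ready(e,e)}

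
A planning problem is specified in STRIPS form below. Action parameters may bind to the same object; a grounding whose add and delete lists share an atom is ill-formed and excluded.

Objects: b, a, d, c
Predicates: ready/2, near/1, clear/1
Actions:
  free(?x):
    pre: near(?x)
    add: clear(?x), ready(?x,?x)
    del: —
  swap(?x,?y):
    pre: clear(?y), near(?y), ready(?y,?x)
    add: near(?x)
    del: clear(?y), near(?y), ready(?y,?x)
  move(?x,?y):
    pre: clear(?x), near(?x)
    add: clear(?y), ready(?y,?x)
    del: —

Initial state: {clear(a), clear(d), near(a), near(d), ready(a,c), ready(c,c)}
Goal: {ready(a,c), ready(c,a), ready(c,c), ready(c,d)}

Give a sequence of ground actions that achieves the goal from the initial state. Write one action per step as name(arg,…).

1. move(a,c)  →  {clear(a), clear(c), clear(d), near(a), near(d), ready(a,c), ready(c,a), ready(c,c)}
2. move(d,c)  →  {clear(a), clear(c), clear(d), near(a), near(d), ready(a,c), ready(c,a), ready(c,c), ready(c,d)}

move(a,c); move(d,c)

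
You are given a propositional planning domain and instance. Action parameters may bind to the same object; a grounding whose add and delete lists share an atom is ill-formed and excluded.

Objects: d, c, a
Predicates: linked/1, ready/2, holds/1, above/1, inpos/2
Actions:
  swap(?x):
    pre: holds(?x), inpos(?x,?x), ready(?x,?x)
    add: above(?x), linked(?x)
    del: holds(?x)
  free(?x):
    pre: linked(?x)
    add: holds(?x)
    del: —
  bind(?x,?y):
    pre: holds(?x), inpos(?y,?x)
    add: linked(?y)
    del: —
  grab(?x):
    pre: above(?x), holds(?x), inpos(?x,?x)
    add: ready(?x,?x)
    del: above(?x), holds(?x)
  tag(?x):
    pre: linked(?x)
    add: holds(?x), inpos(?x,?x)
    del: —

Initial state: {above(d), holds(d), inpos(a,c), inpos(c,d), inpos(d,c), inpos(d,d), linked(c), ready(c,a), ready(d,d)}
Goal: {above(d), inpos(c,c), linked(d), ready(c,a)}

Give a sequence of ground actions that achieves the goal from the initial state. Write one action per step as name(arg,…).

1. swap(d)  →  {above(d), inpos(a,c), inpos(c,d), inpos(d,c), inpos(d,d), linked(c), linked(d), ready(c,a), ready(d,d)}
2. tag(c)  →  {above(d), holds(c), inpos(a,c), inpos(c,c), inpos(c,d), inpos(d,c), inpos(d,d), linked(c), linked(d), ready(c,a), ready(d,d)}

swap(d); tag(c)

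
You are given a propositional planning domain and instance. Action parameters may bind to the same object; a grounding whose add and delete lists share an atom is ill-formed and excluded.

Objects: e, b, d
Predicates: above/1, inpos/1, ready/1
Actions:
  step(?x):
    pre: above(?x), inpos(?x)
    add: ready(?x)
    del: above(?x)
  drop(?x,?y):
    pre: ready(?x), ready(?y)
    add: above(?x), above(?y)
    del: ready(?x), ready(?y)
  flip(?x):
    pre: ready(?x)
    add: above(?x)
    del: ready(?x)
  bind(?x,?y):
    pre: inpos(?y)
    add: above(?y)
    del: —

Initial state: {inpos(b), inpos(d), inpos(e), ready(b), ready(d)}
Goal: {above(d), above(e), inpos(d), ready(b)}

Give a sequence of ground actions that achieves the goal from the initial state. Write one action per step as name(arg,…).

drop(d,d); bind(e,e)

1. drop(d,d)  →  {above(d), inpos(b), inpos(d), inpos(e), ready(b)}
2. bind(e,e)  →  {above(d), above(e), inpos(b), inpos(d), inpos(e), ready(b)}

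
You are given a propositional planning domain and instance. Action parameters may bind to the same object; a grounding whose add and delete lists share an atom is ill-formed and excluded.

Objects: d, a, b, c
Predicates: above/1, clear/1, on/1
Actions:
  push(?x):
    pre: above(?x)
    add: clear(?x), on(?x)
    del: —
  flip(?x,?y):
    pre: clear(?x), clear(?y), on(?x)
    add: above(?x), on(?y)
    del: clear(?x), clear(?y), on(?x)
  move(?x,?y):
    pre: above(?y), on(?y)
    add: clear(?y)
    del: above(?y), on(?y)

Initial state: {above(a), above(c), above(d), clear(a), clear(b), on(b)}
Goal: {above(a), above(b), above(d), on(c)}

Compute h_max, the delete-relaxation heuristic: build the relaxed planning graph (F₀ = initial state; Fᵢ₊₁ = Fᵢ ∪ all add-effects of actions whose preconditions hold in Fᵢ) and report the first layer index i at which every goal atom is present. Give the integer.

F0 = init (6 atoms)
F1 = F0 ∪ {above(b), clear(c), clear(d), on(a), on(c), on(d)}  (12 atoms)
goal ⊆ F1  ⇒  h_max = 1

1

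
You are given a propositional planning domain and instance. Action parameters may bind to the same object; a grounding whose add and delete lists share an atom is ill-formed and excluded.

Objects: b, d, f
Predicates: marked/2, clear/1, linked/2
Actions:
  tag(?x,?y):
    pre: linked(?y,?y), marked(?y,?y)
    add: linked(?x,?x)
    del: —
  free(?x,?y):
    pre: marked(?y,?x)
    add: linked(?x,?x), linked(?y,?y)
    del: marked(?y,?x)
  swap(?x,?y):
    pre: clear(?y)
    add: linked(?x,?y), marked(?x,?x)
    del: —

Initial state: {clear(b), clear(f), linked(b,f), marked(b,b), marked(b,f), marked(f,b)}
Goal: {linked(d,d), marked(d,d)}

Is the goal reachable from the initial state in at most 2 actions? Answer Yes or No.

No

1. free(b,f)  →  {clear(b), clear(f), linked(b,b), linked(b,f), linked(f,f), marked(b,b), marked(b,f)}
2. tag(d,b)  →  {clear(b), clear(f), linked(b,b), linked(b,f), linked(d,d), linked(f,f), marked(b,b), marked(b,f)}
3. swap(d,b)  →  {clear(b), clear(f), linked(b,b), linked(b,f), linked(d,b), linked(d,d), linked(f,f), marked(b,b), marked(b,f), marked(d,d)}
optimal plan length = 3; 3 > 2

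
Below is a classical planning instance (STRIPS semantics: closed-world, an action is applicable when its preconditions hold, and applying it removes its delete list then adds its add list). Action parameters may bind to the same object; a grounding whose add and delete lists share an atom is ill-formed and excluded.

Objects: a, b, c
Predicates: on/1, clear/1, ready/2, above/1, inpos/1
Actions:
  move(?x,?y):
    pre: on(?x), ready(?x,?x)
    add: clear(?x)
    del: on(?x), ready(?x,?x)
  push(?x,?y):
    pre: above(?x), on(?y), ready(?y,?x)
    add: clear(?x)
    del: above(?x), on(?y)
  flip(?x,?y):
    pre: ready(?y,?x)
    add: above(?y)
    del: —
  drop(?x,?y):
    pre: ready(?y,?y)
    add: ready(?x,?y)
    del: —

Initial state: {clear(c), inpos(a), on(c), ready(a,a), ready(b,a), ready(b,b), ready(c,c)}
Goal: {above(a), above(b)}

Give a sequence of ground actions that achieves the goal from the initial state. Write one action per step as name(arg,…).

flip(a,a); flip(a,b)

1. flip(a,a)  →  {above(a), clear(c), inpos(a), on(c), ready(a,a), ready(b,a), ready(b,b), ready(c,c)}
2. flip(a,b)  →  {above(a), above(b), clear(c), inpos(a), on(c), ready(a,a), ready(b,a), ready(b,b), ready(c,c)}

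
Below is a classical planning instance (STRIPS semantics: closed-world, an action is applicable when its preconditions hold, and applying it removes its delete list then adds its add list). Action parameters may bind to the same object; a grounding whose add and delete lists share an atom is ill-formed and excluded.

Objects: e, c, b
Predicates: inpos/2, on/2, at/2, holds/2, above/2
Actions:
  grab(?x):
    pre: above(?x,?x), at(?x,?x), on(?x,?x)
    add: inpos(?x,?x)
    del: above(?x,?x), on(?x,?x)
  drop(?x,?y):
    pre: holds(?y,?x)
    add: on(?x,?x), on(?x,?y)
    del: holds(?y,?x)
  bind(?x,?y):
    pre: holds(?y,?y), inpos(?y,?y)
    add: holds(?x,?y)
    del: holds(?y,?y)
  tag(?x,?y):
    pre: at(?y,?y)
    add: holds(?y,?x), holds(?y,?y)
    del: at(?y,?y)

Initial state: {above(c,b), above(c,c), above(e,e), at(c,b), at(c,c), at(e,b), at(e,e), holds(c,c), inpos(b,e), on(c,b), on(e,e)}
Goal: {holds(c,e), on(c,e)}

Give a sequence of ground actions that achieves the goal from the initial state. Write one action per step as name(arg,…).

1. tag(e,c)  →  {above(c,b), above(c,c), above(e,e), at(c,b), at(e,b), at(e,e), holds(c,c), holds(c,e), inpos(b,e), on(c,b), on(e,e)}
2. tag(c,e)  →  {above(c,b), above(c,c), above(e,e), at(c,b), at(e,b), holds(c,c), holds(c,e), holds(e,c), holds(e,e), inpos(b,e), on(c,b), on(e,e)}
3. drop(c,e)  →  {above(c,b), above(c,c), above(e,e), at(c,b), at(e,b), holds(c,c), holds(c,e), holds(e,e), inpos(b,e), on(c,b), on(c,c), on(c,e), on(e,e)}

tag(e,c); tag(c,e); drop(c,e)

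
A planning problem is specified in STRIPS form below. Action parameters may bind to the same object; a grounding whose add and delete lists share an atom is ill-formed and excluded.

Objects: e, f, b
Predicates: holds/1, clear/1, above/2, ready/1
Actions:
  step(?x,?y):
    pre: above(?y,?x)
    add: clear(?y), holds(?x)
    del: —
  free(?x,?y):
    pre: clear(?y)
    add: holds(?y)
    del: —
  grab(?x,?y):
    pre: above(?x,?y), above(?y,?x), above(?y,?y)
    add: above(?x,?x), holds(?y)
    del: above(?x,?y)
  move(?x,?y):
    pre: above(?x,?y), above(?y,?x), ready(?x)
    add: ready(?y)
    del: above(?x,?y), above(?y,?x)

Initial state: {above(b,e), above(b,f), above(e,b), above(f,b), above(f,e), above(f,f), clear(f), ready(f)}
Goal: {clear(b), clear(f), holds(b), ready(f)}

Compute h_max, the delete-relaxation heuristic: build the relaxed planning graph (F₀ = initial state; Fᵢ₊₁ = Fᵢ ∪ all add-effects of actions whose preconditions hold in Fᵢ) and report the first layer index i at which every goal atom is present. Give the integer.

1

F0 = init (8 atoms)
F1 = F0 ∪ {above(b,b), clear(b), clear(e), holds(b), holds(e), holds(f), ready(b)}  (15 atoms)
goal ⊆ F1  ⇒  h_max = 1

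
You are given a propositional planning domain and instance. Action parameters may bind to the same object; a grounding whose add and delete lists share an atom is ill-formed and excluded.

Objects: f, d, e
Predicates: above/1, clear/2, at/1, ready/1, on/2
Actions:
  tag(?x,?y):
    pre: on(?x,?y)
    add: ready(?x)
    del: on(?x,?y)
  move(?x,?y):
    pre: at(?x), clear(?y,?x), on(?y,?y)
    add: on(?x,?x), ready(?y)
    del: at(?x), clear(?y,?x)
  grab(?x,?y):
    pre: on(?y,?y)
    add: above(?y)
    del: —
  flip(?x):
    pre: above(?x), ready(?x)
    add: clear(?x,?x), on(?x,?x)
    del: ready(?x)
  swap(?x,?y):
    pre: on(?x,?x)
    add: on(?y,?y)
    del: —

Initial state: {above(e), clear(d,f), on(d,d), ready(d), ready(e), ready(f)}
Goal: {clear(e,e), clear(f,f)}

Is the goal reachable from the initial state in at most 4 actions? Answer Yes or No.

Yes

1. flip(e)  →  {above(e), clear(d,f), clear(e,e), on(d,d), on(e,e), ready(d), ready(f)}
2. swap(d,f)  →  {above(e), clear(d,f), clear(e,e), on(d,d), on(e,e), on(f,f), ready(d), ready(f)}
3. grab(f,f)  →  {above(e), above(f), clear(d,f), clear(e,e), on(d,d), on(e,e), on(f,f), ready(d), ready(f)}
4. flip(f)  →  {above(e), above(f), clear(d,f), clear(e,e), clear(f,f), on(d,d), on(e,e), on(f,f), ready(d)}
optimal plan length = 4; 4 ≤ 4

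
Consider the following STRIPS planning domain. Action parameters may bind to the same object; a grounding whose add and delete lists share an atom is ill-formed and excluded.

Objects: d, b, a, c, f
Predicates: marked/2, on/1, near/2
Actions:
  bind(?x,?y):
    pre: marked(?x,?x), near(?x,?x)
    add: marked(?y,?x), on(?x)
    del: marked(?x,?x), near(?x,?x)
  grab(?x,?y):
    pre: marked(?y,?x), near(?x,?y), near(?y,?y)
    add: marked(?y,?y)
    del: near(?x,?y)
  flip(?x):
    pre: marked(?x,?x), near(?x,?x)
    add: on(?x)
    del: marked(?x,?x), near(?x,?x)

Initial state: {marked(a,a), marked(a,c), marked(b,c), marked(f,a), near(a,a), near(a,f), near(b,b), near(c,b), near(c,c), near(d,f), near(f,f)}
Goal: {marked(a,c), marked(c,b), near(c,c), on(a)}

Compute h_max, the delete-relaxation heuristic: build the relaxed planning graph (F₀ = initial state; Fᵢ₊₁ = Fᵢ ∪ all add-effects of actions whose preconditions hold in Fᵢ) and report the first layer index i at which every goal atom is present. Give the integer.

2

F0 = init (11 atoms)
F1 = F0 ∪ {marked(b,a), marked(b,b), marked(c,a), marked(d,a), marked(f,f), on(a)}  (17 atoms)
F2 = F1 ∪ {marked(a,b), marked(a,f), marked(b,f), marked(c,b), marked(c,f), marked(d,b), marked(d,f), marked(f,b), on(b), on(f)}  (27 atoms)
goal ⊆ F2  ⇒  h_max = 2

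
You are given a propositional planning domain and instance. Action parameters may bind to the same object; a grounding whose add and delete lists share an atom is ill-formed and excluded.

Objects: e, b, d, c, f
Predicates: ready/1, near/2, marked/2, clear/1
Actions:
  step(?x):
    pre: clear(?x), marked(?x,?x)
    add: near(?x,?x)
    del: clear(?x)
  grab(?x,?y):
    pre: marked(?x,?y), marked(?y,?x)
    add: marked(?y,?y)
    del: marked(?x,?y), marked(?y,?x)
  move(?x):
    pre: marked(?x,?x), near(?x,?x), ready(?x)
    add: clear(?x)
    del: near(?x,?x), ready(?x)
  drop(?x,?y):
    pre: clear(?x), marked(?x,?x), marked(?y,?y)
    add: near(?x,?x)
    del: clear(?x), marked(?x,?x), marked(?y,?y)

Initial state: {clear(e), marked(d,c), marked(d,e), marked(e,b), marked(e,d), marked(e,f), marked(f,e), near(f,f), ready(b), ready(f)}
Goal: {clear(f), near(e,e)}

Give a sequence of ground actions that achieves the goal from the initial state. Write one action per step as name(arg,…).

1. grab(e,f)  →  {clear(e), marked(d,c), marked(d,e), marked(e,b), marked(e,d), marked(f,f), near(f,f), ready(b), ready(f)}
2. grab(d,e)  →  {clear(e), marked(d,c), marked(e,b), marked(e,e), marked(f,f), near(f,f), ready(b), ready(f)}
3. step(e)  →  {marked(d,c), marked(e,b), marked(e,e), marked(f,f), near(e,e), near(f,f), ready(b), ready(f)}
4. move(f)  →  {clear(f), marked(d,c), marked(e,b), marked(e,e), marked(f,f), near(e,e), ready(b)}

grab(e,f); grab(d,e); step(e); move(f)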